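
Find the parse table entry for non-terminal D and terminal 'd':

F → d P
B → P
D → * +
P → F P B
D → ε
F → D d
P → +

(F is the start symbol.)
D → ε

To find M[D, 'd'], we find productions for D where 'd' is in the predict set (PREDICT(N → α) = (FIRST(α) \ {ε}) ∪ (FOLLOW(N) if α ⇒* ε)).

Relevant sets:
  FOLLOW(D) = { 'd' }

D → * +: PREDICT = { '*' }
D → ε: PREDICT = { 'd' }
  'd' is in predict set, so this production goes in M[D, 'd']

M[D, 'd'] = D → ε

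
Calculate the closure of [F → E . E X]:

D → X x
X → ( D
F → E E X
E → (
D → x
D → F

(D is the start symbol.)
{ [E → . (], [F → E . E X] }

Start with: [F → E . E X]
  [F → E . E X] has the dot before E: add [E → . (]
No further items can be added.

CLOSURE = { [E → . (], [F → E . E X] }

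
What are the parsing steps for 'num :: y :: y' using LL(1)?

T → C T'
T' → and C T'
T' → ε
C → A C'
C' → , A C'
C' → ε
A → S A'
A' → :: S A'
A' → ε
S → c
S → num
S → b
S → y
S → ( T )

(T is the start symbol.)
Stack is shown with the top on the left.

Stack            Input            Action
----------------------------------------
T $              num :: y :: y $  output T → C T'
C T' $           num :: y :: y $  output C → A C'
A C' T' $        num :: y :: y $  output A → S A'
S A' C' T' $     num :: y :: y $  output S → num
num A' C' T' $   num :: y :: y $  match 'num'
A' C' T' $       :: y :: y $      output A' → :: S A'
:: S A' C' T' $  :: y :: y $      match '::'
S A' C' T' $     y :: y $         output S → y
y A' C' T' $     y :: y $         match 'y'
A' C' T' $       :: y $           output A' → :: S A'
:: S A' C' T' $  :: y $           match '::'
S A' C' T' $     y $              output S → y
y A' C' T' $     y $              match 'y'
A' C' T' $       $                output A' → ε
C' T' $          $                output C' → ε
T' $             $                output T' → ε
$                $                accept

The string is accepted.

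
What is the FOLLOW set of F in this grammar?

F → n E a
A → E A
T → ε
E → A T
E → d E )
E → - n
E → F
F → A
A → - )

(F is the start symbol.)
To compute FOLLOW(F), find every occurrence of F on a right-hand side N → α F β: add FIRST(β) \ {ε}, and if β is empty or nullable also add FOLLOW(N). Iterate to a fixed point.

F is the start symbol, so $ ∈ FOLLOW(F).
In E → F: F is at the end, add FOLLOW(E)

The FOLLOW sets referred to above (computed the same way, to a fixed point):
  FOLLOW(E) = { ')', '-', 'a', 'd', 'n' }

Taking the union: FOLLOW(F) = { $, ')', '-', 'a', 'd', 'n' }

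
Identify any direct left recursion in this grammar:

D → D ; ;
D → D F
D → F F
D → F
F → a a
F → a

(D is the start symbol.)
Yes, D is left-recursive

Direct left recursion occurs when N → N α for some non-terminal N (the right-hand side begins with the left-hand side itself).

D → D ; ;: LEFT RECURSIVE (starts with D)
D → D F: LEFT RECURSIVE (starts with D)
D → F F: starts with F
D → F: starts with F
F → a a: starts with a
F → a: starts with a

The grammar has direct left recursion on: D.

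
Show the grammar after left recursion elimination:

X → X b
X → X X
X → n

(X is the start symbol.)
X is directly left-recursive. The standard transformation for
  A → A α₁ | ... | A α_m | β₁ | ... | β_n
is
  A  → β₁ A' | ... | β_n A'
  A' → α₁ A' | ... | α_m A' | ε

X → n becomes X → n X'
X → X b becomes X' → b X'
X → X X becomes X' → X X'
Add X' → ε

Resulting grammar:
X → n X'
X' → b X'
X' → X X'
X' → ε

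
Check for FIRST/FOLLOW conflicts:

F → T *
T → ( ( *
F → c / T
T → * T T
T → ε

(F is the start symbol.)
Yes. T → '(' '(' '*' with FOLLOW(T) on { '(' }; T → '*' T T with FOLLOW(T) on { '*' }

Nullable non-terminals: T.

T: nullable alternative(s) T → ε; FOLLOW(T) = { $, '(', '*' }
  T → ( ( *: FIRST \ {ε} = { '(' } — overlaps FOLLOW(T) on { '(' }: CONFLICT
  T → * T T: FIRST \ {ε} = { '*' } — overlaps FOLLOW(T) on { '*' }: CONFLICT
  T → ε: FIRST \ {ε} = { } — this is the only nullable alternative, skip

F has no nullable alternative, so no FIRST/FOLLOW check is needed there.

So the grammar has 2 FIRST/FOLLOW conflicts (marked CONFLICT above).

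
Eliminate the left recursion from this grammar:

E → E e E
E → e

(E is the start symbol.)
E is directly left-recursive. The standard transformation for
  A → A α₁ | ... | A α_m | β₁ | ... | β_n
is
  A  → β₁ A' | ... | β_n A'
  A' → α₁ A' | ... | α_m A' | ε

E → e becomes E → e E'
E → E e E becomes E' → e E E'
Add E' → ε

Resulting grammar:
E → e E'
E' → e E E'
E' → ε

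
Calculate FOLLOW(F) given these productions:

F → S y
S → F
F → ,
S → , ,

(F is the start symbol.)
F is the start symbol, so $ ∈ FOLLOW(F).
In S → F: F is at the end, add FOLLOW(S)

The FOLLOW sets referred to above (computed the same way, to a fixed point):
  FOLLOW(S) = { 'y' }

Taking the union: FOLLOW(F) = { $, 'y' }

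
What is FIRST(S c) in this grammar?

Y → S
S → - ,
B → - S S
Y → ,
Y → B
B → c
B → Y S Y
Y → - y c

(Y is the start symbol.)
{ '-' }

FIRST sets of the non-terminals involved (from the grammar, by fixed-point iteration):
  FIRST(S) = { '-' }

To compute FIRST(S c), process the symbols left to right:
Symbol S is a non-terminal. Add FIRST(S) \ {ε} = { '-' }
S is not nullable (ε ∉ FIRST(S)), so stop here.
FIRST(S c) = { '-' }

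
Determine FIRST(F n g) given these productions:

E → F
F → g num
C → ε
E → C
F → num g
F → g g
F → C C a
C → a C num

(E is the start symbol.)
FIRST sets of the non-terminals involved (from the grammar, by fixed-point iteration):
  FIRST(F) = { 'a', 'g', 'num' }

To compute FIRST(F n g), process the symbols left to right:
Symbol F is a non-terminal. Add FIRST(F) \ {ε} = { 'a', 'g', 'num' }
F is not nullable (ε ∉ FIRST(F)), so stop here.
FIRST(F n g) = { 'a', 'g', 'num' }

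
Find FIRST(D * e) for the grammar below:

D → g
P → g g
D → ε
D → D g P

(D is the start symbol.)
{ '*', 'g' }

FIRST sets of the non-terminals involved (from the grammar, by fixed-point iteration):
  FIRST(D) = { 'g', ε }

To compute FIRST(D * e), process the symbols left to right:
Symbol D is a non-terminal. Add FIRST(D) \ {ε} = { 'g' }
D is nullable (ε ∈ FIRST(D)), continue to the next symbol.
Symbol * is a terminal. Add '*' and stop.
FIRST(D * e) = { '*', 'g' }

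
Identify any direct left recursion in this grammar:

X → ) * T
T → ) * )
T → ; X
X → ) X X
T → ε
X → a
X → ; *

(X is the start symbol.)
Direct left recursion occurs when N → N α for some non-terminal N (the right-hand side begins with the left-hand side itself).

X → ) * T: starts with ')'
T → ) * ): starts with ')'
T → ; X: starts with ';'
X → ) X X: starts with ')'
T → ε: starts with ε
X → a: starts with a
X → ; *: starts with ';'

No direct left recursion found.

Answer: No direct left recursion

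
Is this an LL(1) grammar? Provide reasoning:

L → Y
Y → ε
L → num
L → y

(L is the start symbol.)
Relevant sets:
  FIRST(Y) = { ε }
  FOLLOW(L) = { $ }

For L:
  PREDICT(L → Y) = { $ }
  PREDICT(L → num) = { 'num' }
  PREDICT(L → y) = { 'y' }
Y has a single production, so nothing to check there.

All predict sets are disjoint. The grammar IS LL(1).

Answer: Yes, the grammar is LL(1).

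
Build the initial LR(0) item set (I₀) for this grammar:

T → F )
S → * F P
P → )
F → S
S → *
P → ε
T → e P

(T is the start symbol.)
{ [F → . S], [S → . * F P], [S → . *], [T → . F )], [T → . e P], [T' → . T] }

First, augment the grammar with T' → T
I₀ = CLOSURE({ [T' → . T] }):
  [T' → . T] has the dot before T: add [T → . F )], [T → . e P]
  [T → . F )] has the dot before F: add [F → . S]
  [F → . S] has the dot before S: add [S → . * F P], [S → . *]
No further items can be added.

I₀ = { [F → . S], [S → . * F P], [S → . *], [T → . F )], [T → . e P], [T' → . T] }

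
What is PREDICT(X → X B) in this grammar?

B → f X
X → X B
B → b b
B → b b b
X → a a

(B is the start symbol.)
PREDICT(X → X B) = (FIRST(RHS) \ {ε}) ∪ (FOLLOW(X) if ε ∈ FIRST(RHS), i.e. RHS ⇒* ε)
FIRST(X) = { 'a' }
FIRST(X B) = { 'a' }
ε ∉ FIRST(X B), so FOLLOW(X) is not added.
PREDICT(X → X B) = { 'a' }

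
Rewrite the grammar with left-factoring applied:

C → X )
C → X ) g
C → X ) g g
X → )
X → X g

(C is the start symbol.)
Left-factoring transforms A → αβ₁ | αβ₂ into A → αA' and A' → β₁ | β₂
(α is the longest common prefix among the alternatives). Repeat until
no nonterminal has two alternatives with a common prefix.

Round 1: C has alternatives sharing prefix 'X )'. Introduce C': C → X ) C'
  Add: C' → ε
  Add: C' → g
  Add: C' → g g

Round 2: C' has alternatives sharing prefix 'g'. Introduce C'': C' → g C''
  Add: C'' → ε
  Add: C'' → g

No remaining common prefixes — done.

Resulting grammar:
C → X ) C'
C' → ε
C' → g C''
C'' → ε
C'' → g
X → )
X → X g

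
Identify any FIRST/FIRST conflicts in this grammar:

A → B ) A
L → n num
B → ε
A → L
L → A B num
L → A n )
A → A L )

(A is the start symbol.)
A FIRST/FIRST conflict occurs when two productions N → α and N → β for the same non-terminal have FIRST(α) ∩ FIRST(β) ≠ ∅ (with ε ∈ FIRST of a nullable right-hand side, so two nullable alternatives also conflict).

FIRST sets of the non-terminals at (or reachable through a nullable prefix from) the front of some alternative:
  FIRST(B) = { ε }
  FIRST(L) = { ')', 'n' }
  FIRST(A) = { ')', 'n' }

Productions for A:
  A → B ) A: FIRST = { ')' }
  A → L: FIRST = { ')', 'n' }
  A → A L ): FIRST = { ')', 'n' }
Productions for L:
  L → n num: FIRST = { 'n' }
  L → A B num: FIRST = { ')', 'n' }
  L → A n ): FIRST = { ')', 'n' }
B has only one production, so no FIRST/FIRST conflict is possible there.

Conflict for A: A → B ) A and A → L
  Overlap: { ')' }
Conflict for A: A → B ) A and A → A L )
  Overlap: { ')' }
Conflict for A: A → L and A → A L )
  Overlap: { ')', 'n' }
Conflict for L: L → n num and L → A B num
  Overlap: { 'n' }
Conflict for L: L → n num and L → A n )
  Overlap: { 'n' }
Conflict for L: L → A B num and L → A n )
  Overlap: { ')', 'n' }

Answer: Yes. A → B ')' A / A → L on { ')' }; A → B ')' A / A → A L ')' on { ')' }; A → L / A → A L ')' on { ')', 'n' }; L → n num / L → A B num on { 'n' }; L → n num / L → A n ')' on { 'n' }; L → A B num / L → A n ')' on { ')', 'n' }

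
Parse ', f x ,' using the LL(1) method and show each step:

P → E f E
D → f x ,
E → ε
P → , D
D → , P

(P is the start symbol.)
Stack is shown with the top on the left.

Stack    Input      Action
--------------------------
P $      , f x , $  output P → , D
, D $    , f x , $  match ','
D $      f x , $    output D → f x ,
f x , $  f x , $    match 'f'
x , $    x , $      match 'x'
, $      , $        match ','
$        $          accept

The string is accepted.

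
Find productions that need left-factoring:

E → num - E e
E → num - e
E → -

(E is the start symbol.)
Left-factoring is needed when two productions for the same non-terminal
share a common prefix on the right-hand side.

Productions for E:
  E → num - E e
  E → num - e
  E → -

Found common prefix 'num -' in productions for E

Answer: Yes, E has productions with common prefix 'num -'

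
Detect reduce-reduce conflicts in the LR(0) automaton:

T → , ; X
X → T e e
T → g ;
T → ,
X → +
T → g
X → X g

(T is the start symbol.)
No reduce-reduce conflicts

Augment with T' → T and build the canonical LR(0) collection (I0 = CLOSURE({[T' → . T]}), then GOTO on every symbol after a dot until no new states appear). It has 12 states:
  I0: { [T → . , ; X], [T → . ,], [T → . g ;], [T → . g], [T' → . T] }  — shift
  I1: { [T → , . ; X], [T → , .] }  — shift, reduce
  I2: { [T' → T .] }  — accept
  I3: { [T → g . ;], [T → g .] }  — shift, reduce
  I4: { [T → g ; .] }  — reduce
  I5: { [T → , ; . X], [T → . , ; X], [T → . ,], [T → . g ;], [T → . g], [X → . +], [X → . T e e], [X → . X g] }  — shift
  I6: { [X → + .] }  — reduce
  I7: { [X → T . e e] }  — shift
  I8: { [T → , ; X .], [X → X . g] }  — shift, reduce
  I9: { [X → X g .] }  — reduce
  I10: { [X → T e . e] }  — shift
  I11: { [X → T e e .] }  — reduce

No state contains more than one complete item.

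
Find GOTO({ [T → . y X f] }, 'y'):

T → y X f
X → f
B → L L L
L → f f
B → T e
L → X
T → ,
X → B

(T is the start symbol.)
{ [B → . L L L], [B → . T e], [L → . X], [L → . f f], [T → . ,], [T → . y X f], [T → y . X f], [X → . B], [X → . f] }

GOTO(I, 'y') = CLOSURE({ [A → αX.β] : [A → α.Xβ] ∈ I, X = 'y' })

Items with dot before 'y', with the dot advanced:
  [T → . y X f] → [T → y . X f]
Closure of the advanced items:
  [T → y . X f] has the dot before X: add [X → . f], [X → . B]
  [X → . B] has the dot before B: add [B → . L L L], [B → . T e]
  [B → . L L L] has the dot before L: add [L → . f f], [L → . X]
  [B → . T e] has the dot before T: add [T → . y X f], [T → . ,]

GOTO = { [B → . L L L], [B → . T e], [L → . X], [L → . f f], [T → . ,], [T → . y X f], [T → y . X f], [X → . B], [X → . f] }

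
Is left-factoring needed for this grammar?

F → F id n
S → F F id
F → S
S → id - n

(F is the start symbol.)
No, left-factoring is not needed

Left-factoring is needed when two productions for the same non-terminal
share a common prefix on the right-hand side.

Productions for F:
  F → F id n
  F → S
Productions for S:
  S → F F id
  S → id - n

No common prefixes found.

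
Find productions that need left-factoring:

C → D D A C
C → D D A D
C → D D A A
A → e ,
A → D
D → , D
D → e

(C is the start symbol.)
Yes, C has productions with common prefix 'D D A'

Left-factoring is needed when two productions for the same non-terminal
share a common prefix on the right-hand side.

Productions for C:
  C → D D A C
  C → D D A D
  C → D D A A
Productions for A:
  A → e ,
  A → D
Productions for D:
  D → , D
  D → e

Found common prefix 'D D A' in productions for C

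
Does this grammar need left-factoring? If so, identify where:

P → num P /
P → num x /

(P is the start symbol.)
Yes, P has productions with common prefix 'num'

Left-factoring is needed when two productions for the same non-terminal
share a common prefix on the right-hand side.

Productions for P:
  P → num P /
  P → num x /

Found common prefix 'num' in productions for P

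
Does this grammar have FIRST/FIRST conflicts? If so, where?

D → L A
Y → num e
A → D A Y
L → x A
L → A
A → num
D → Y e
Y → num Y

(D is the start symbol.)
Yes. D → L A / D → Y e on { 'num' }; Y → num e / Y → num Y on { 'num' }; A → D A Y / A → num on { 'num' }; L → x A / L → A on { 'x' }

A FIRST/FIRST conflict occurs when two productions N → α and N → β for the same non-terminal have FIRST(α) ∩ FIRST(β) ≠ ∅ (with ε ∈ FIRST of a nullable right-hand side, so two nullable alternatives also conflict).

FIRST sets of the non-terminals at (or reachable through a nullable prefix from) the front of some alternative:
  FIRST(L) = { 'num', 'x' }
  FIRST(Y) = { 'num' }
  FIRST(D) = { 'num', 'x' }
  FIRST(A) = { 'num', 'x' }

Productions for D:
  D → L A: FIRST = { 'num', 'x' }
  D → Y e: FIRST = { 'num' }
Productions for Y:
  Y → num e: FIRST = { 'num' }
  Y → num Y: FIRST = { 'num' }
Productions for A:
  A → D A Y: FIRST = { 'num', 'x' }
  A → num: FIRST = { 'num' }
Productions for L:
  L → x A: FIRST = { 'x' }
  L → A: FIRST = { 'num', 'x' }

Conflict for D: D → L A and D → Y e
  Overlap: { 'num' }
Conflict for Y: Y → num e and Y → num Y
  Overlap: { 'num' }
Conflict for A: A → D A Y and A → num
  Overlap: { 'num' }
Conflict for L: L → x A and L → A
  Overlap: { 'x' }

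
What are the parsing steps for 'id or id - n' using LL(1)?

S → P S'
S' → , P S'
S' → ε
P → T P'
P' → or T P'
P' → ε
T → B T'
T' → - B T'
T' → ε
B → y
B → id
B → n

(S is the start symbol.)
LL(1) parsing maintains a stack (initially the start symbol over $) and the input. At each step: if the stack top is a terminal, match it against the current input token; if it is a non-terminal N, replace it with the RHS of M[N, lookahead] (the unique production whose predict set contains the lookahead).

Stack is shown with the top on the left.

Stack           Input           Action
--------------------------------------
S $             id or id - n $  output S → P S'
P S' $          id or id - n $  output P → T P'
T P' S' $       id or id - n $  output T → B T'
B T' P' S' $    id or id - n $  output B → id
id T' P' S' $   id or id - n $  match 'id'
T' P' S' $      or id - n $     output T' → ε
P' S' $         or id - n $     output P' → or T P'
or T P' S' $    or id - n $     match 'or'
T P' S' $       id - n $        output T → B T'
B T' P' S' $    id - n $        output B → id
id T' P' S' $   id - n $        match 'id'
T' P' S' $      - n $           output T' → - B T'
- B T' P' S' $  - n $           match '-'
B T' P' S' $    n $             output B → n
n T' P' S' $    n $             match 'n'
T' P' S' $      $               output T' → ε
P' S' $         $               output P' → ε
S' $            $               output S' → ε
$               $               accept

The string is accepted.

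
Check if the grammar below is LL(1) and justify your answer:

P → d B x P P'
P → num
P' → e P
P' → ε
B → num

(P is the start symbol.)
No. Predict set conflict for P': { 'e' }

Relevant sets:
  FOLLOW(P') = { $, 'e' }

For P:
  PREDICT(P → d B x P P') = { 'd' }
  PREDICT(P → num) = { 'num' }
For P':
  PREDICT(P' → e P) = { 'e' }
  PREDICT(P' → ε) = { $, 'e' }
B has a single production, so nothing to check there.

Conflict found: Predict set conflict for P': { 'e' }
The grammar is NOT LL(1).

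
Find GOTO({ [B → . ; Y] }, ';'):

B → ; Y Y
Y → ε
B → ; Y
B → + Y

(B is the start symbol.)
GOTO(I, ';') = CLOSURE({ [A → αX.β] : [A → α.Xβ] ∈ I, X = ';' })

Items with dot before ';', with the dot advanced:
  [B → . ; Y] → [B → ; . Y]
Closure of the advanced items:
  [B → ; . Y] has the dot before Y: add [Y → .]

GOTO = { [B → ; . Y], [Y → .] }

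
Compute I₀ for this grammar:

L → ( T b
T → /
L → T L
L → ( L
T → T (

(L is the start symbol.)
{ [L → . ( L], [L → . ( T b], [L → . T L], [L' → . L], [T → . /], [T → . T (] }

First, augment the grammar with L' → L
I₀ = CLOSURE({ [L' → . L] }):
  [L' → . L] has the dot before L: add [L → . ( T b], [L → . T L], [L → . ( L]
  [L → . T L] has the dot before T: add [T → . /], [T → . T (]
No further items can be added.

I₀ = { [L → . ( L], [L → . ( T b], [L → . T L], [L' → . L], [T → . /], [T → . T (] }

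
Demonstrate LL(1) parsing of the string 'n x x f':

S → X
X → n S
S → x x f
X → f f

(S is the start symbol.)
LL(1) parsing maintains a stack (initially the start symbol over $) and the input. At each step: if the stack top is a terminal, match it against the current input token; if it is a non-terminal N, replace it with the RHS of M[N, lookahead] (the unique production whose predict set contains the lookahead).

Stack is shown with the top on the left.

Stack    Input      Action
--------------------------
S $      n x x f $  output S → X
X $      n x x f $  output X → n S
n S $    n x x f $  match 'n'
S $      x x f $    output S → x x f
x x f $  x x f $    match 'x'
x f $    x f $      match 'x'
f $      f $        match 'f'
$        $          accept

The string is accepted.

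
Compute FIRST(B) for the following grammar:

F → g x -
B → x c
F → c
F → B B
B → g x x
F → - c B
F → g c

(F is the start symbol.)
{ 'g', 'x' }

To compute FIRST(B), examine every production with B on the left-hand side, reading each right-hand side left to right until a non-nullable symbol is reached.

From B → x c:
  - x is a terminal: add 'x' and stop
From B → g x x:
  - g is a terminal: add 'g' and stop

Collecting: FIRST(B) = { 'g', 'x' }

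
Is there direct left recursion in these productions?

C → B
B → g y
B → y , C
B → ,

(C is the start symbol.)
C → B: starts with B
B → g y: starts with g
B → y , C: starts with y
B → ,: starts with ','

No direct left recursion found.

Answer: No direct left recursion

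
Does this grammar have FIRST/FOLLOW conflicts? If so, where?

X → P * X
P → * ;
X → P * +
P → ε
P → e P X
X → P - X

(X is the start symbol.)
Nullable non-terminals: P.

P: nullable alternative(s) P → ε; FOLLOW(P) = { '*', '-', 'e' }
  P → * ;: FIRST \ {ε} = { '*' } — overlaps FOLLOW(P) on { '*' }: CONFLICT
  P → ε: FIRST \ {ε} = { } — this is the only nullable alternative, skip
  P → e P X: FIRST \ {ε} = { 'e' } — overlaps FOLLOW(P) on { 'e' }: CONFLICT

X has no nullable alternative, so no FIRST/FOLLOW check is needed there.

So the grammar has 2 FIRST/FOLLOW conflicts (marked CONFLICT above).

Answer: Yes. P → '*' ';' with FOLLOW(P) on { '*' }; P → e P X with FOLLOW(P) on { 'e' }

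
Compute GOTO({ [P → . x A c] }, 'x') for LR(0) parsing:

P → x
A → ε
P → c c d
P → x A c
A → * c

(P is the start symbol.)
{ [A → . * c], [A → .], [P → x . A c] }

GOTO(I, 'x') = CLOSURE({ [A → αX.β] : [A → α.Xβ] ∈ I, X = 'x' })

Items with dot before 'x', with the dot advanced:
  [P → . x A c] → [P → x . A c]
Closure of the advanced items:
  [P → x . A c] has the dot before A: add [A → .], [A → . * c]

GOTO = { [A → . * c], [A → .], [P → x . A c] }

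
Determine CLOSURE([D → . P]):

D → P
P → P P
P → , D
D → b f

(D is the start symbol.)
Start with: [D → . P]
  [D → . P] has the dot before P: add [P → . P P], [P → . , D]
No further items can be added.

CLOSURE = { [D → . P], [P → . , D], [P → . P P] }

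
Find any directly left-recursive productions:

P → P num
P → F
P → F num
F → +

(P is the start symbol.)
P → P num: LEFT RECURSIVE (starts with P)
P → F: starts with F
P → F num: starts with F
F → +: starts with '+'

The grammar has direct left recursion on: P.

Answer: Yes, P is left-recursive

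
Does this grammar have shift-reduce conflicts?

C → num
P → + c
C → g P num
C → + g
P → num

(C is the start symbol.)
No shift-reduce conflicts

Augment with C' → C and build the canonical LR(0) collection (I0 = CLOSURE({[C' → . C]}), then GOTO on every symbol after a dot until no new states appear). It has 11 states:
  I0: { [C → . + g], [C → . g P num], [C → . num], [C' → . C] }  — shift
  I1: { [C → + . g] }  — shift
  I2: { [C' → C .] }  — accept
  I3: { [C → g . P num], [P → . + c], [P → . num] }  — shift
  I4: { [C → num .] }  — reduce
  I5: { [P → + . c] }  — shift
  I6: { [C → g P . num] }  — shift
  I7: { [P → num .] }  — reduce
  I8: { [C → g P num .] }  — reduce
  I9: { [P → + c .] }  — reduce
  I10: { [C → + g .] }  — reduce

No state contains both a complete item and a shift item.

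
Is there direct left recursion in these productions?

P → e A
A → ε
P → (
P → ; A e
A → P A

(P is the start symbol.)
P → e A: starts with e
A → ε: starts with ε
P → (: starts with '('
P → ; A e: starts with ';'
A → P A: starts with P

No direct left recursion found.

Answer: No direct left recursion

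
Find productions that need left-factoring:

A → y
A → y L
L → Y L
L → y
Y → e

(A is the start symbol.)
Yes, A has productions with common prefix 'y'

Left-factoring is needed when two productions for the same non-terminal
share a common prefix on the right-hand side.

Productions for A:
  A → y
  A → y L
Productions for L:
  L → Y L
  L → y

Found common prefix 'y' in productions for A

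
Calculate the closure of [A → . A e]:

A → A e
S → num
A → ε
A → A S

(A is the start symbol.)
{ [A → . A S], [A → . A e], [A → .] }

Start with: [A → . A e]
  [A → . A e] has the dot before A: add [A → .], [A → . A S]
No further items can be added.

CLOSURE = { [A → . A S], [A → . A e], [A → .] }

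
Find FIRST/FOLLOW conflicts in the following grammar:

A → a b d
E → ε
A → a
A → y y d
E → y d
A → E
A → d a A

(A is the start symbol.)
No FIRST/FOLLOW conflicts.

A FIRST/FOLLOW conflict occurs when a non-terminal N has a nullable alternative N → β (β ⇒* ε) and another alternative N → α with FIRST(α) ∩ FOLLOW(N) ≠ ∅: on such a lookahead the parser cannot decide between expanding α and letting N vanish via β.

Nullable non-terminals: A, E.
FIRST sets used below: FIRST(E) = { 'y', ε }

A: nullable alternative(s) A → E; FOLLOW(A) = { $ }
  A → a b d: FIRST \ {ε} = { 'a' } — disjoint from FOLLOW(A)
  A → a: FIRST \ {ε} = { 'a' } — disjoint from FOLLOW(A)
  A → y y d: FIRST \ {ε} = { 'y' } — disjoint from FOLLOW(A)
  A → E: FIRST \ {ε} = { 'y' } — this is the only nullable alternative, skip
  A → d a A: FIRST \ {ε} = { 'd' } — disjoint from FOLLOW(A)

E: nullable alternative(s) E → ε; FOLLOW(E) = { $ }
  E → ε: FIRST \ {ε} = { } — this is the only nullable alternative, skip
  E → y d: FIRST \ {ε} = { 'y' } — disjoint from FOLLOW(E)

No FIRST/FOLLOW conflicts found.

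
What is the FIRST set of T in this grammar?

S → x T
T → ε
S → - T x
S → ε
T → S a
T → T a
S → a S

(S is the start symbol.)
{ '-', 'a', 'x', ε }

FIRST sets of the other non-terminals involved (by the same procedure, iterated to a fixed point):
  FIRST(S) = { '-', 'a', 'x', ε }

From T → ε:
  - ε-production, so ε ∈ FIRST(T)
From T → S a:
  - S is a non-terminal: add FIRST(S) \ {ε} = { '-', 'a', 'x' }
    S is nullable, so continue to the next symbol
  - a is a terminal: add 'a' and stop
From T → T a:
  - T is the symbol being defined: contributes nothing new
    T is nullable, so continue to the next symbol
  - a is a terminal: add 'a' and stop

Collecting: FIRST(T) = { '-', 'a', 'x', ε }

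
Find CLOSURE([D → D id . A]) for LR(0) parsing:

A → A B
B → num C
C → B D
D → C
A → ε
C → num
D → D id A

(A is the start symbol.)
{ [A → . A B], [A → .], [D → D id . A] }

Start with: [D → D id . A]
  [D → D id . A] has the dot before A: add [A → . A B], [A → .]
No further items can be added.

CLOSURE = { [A → . A B], [A → .], [D → D id . A] }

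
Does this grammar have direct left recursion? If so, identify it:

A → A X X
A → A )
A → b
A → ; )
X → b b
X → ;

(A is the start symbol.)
Yes, A is left-recursive

Direct left recursion occurs when N → N α for some non-terminal N (the right-hand side begins with the left-hand side itself).

A → A X X: LEFT RECURSIVE (starts with A)
A → A ): LEFT RECURSIVE (starts with A)
A → b: starts with b
A → ; ): starts with ';'
X → b b: starts with b
X → ;: starts with ';'

The grammar has direct left recursion on: A.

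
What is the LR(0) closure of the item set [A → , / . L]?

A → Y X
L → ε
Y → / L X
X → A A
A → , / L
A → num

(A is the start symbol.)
Start with: [A → , / . L]
  [A → , / . L] has the dot before L: add [L → .]
No further items can be added.

CLOSURE = { [A → , / . L], [L → .] }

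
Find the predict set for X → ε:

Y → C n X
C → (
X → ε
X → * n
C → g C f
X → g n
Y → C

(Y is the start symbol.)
{ $ }

PREDICT(X → ε) = (FIRST(RHS) \ {ε}) ∪ (FOLLOW(X) if ε ∈ FIRST(RHS), i.e. RHS ⇒* ε)
The right-hand side is ε (FIRST(ε) = { ε }), so the predict set is FOLLOW(X) = { $ }
PREDICT(X → ε) = { $ }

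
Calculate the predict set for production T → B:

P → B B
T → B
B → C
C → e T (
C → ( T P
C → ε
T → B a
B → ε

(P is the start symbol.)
{ $, '(', 'a', 'e' }

PREDICT(T → B) = (FIRST(RHS) \ {ε}) ∪ (FOLLOW(T) if ε ∈ FIRST(RHS), i.e. RHS ⇒* ε)
FIRST(B) = { '(', 'e', ε }
FIRST(B) = { '(', 'e', ε }
ε ∈ FIRST(B) (the right-hand side is nullable), so add FOLLOW(T) = { $, '(', 'a', 'e' }
PREDICT(T → B) = { $, '(', 'a', 'e' }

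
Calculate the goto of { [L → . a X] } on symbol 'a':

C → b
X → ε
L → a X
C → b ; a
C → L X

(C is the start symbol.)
{ [L → a . X], [X → .] }

GOTO(I, 'a') = CLOSURE({ [A → αX.β] : [A → α.Xβ] ∈ I, X = 'a' })

Items with dot before 'a', with the dot advanced:
  [L → . a X] → [L → a . X]
Closure of the advanced items:
  [L → a . X] has the dot before X: add [X → .]

GOTO = { [L → a . X], [X → .] }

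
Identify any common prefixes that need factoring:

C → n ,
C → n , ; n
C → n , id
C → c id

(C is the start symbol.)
Left-factoring is needed when two productions for the same non-terminal
share a common prefix on the right-hand side.

Productions for C:
  C → n ,
  C → n , ; n
  C → n , id
  C → c id

Found common prefix 'n ,' in productions for C

Answer: Yes, C has productions with common prefix 'n ,'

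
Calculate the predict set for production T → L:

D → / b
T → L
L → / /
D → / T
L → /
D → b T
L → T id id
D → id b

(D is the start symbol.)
{ '/' }

PREDICT(T → L) = (FIRST(RHS) \ {ε}) ∪ (FOLLOW(T) if ε ∈ FIRST(RHS), i.e. RHS ⇒* ε)
FIRST(L) = { '/' }
FIRST(L) = { '/' }
ε ∉ FIRST(L), so FOLLOW(T) is not added.
PREDICT(T → L) = { '/' }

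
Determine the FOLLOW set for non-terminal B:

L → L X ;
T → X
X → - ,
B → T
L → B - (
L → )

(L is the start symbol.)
{ '-' }

In L → B - (: B is followed by '-' '(', add FIRST('-' '(') \ {ε} = { '-' }

Taking the union: FOLLOW(B) = { '-' }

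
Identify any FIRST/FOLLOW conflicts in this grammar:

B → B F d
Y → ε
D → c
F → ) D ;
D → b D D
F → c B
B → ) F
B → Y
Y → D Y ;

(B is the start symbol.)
Yes. B → B F d with FOLLOW(B) on { ')', 'c' }; B → ')' F with FOLLOW(B) on { ')' }; Y → D Y ';' with FOLLOW(Y) on { 'c' }

Nullable non-terminals: B, Y.
FIRST sets used below: FIRST(B) = { ')', 'b', 'c', ε }, FIRST(F) = { ')', 'c' }, FIRST(Y) = { 'b', 'c', ε }, FIRST(D) = { 'b', 'c' }

B: nullable alternative(s) B → Y; FOLLOW(B) = { $, ')', 'c', 'd' }
  B → B F d: FIRST \ {ε} = { ')', 'b', 'c' } — overlaps FOLLOW(B) on { ')', 'c' }: CONFLICT
  B → ) F: FIRST \ {ε} = { ')' } — overlaps FOLLOW(B) on { ')' }: CONFLICT
  B → Y: FIRST \ {ε} = { 'b', 'c' } — this is the only nullable alternative, skip

Y: nullable alternative(s) Y → ε; FOLLOW(Y) = { $, ')', ';', 'c', 'd' }
  Y → ε: FIRST \ {ε} = { } — this is the only nullable alternative, skip
  Y → D Y ;: FIRST \ {ε} = { 'b', 'c' } — overlaps FOLLOW(Y) on { 'c' }: CONFLICT

D, F have no nullable alternative, so no FIRST/FOLLOW check is needed there.

So the grammar has 3 FIRST/FOLLOW conflicts (marked CONFLICT above).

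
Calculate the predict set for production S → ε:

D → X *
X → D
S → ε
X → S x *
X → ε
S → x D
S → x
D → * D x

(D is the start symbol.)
PREDICT(S → ε) = (FIRST(RHS) \ {ε}) ∪ (FOLLOW(S) if ε ∈ FIRST(RHS), i.e. RHS ⇒* ε)
The right-hand side is ε (FIRST(ε) = { ε }), so the predict set is FOLLOW(S) = { 'x' }
PREDICT(S → ε) = { 'x' }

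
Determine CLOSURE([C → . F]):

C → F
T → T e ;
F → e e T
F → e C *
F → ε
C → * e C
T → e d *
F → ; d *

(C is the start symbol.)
{ [C → . F], [F → . ; d *], [F → . e C *], [F → . e e T], [F → .] }

To compute CLOSURE, for each item [A → α.Bβ] where B is a non-terminal, add [B → .γ] for all productions B → γ; repeat for the newly added items until nothing changes.

Start with: [C → . F]
  [C → . F] has the dot before F: add [F → . e e T], [F → . e C *], [F → .], [F → . ; d *]
No further items can be added.

CLOSURE = { [C → . F], [F → . ; d *], [F → . e C *], [F → . e e T], [F → .] }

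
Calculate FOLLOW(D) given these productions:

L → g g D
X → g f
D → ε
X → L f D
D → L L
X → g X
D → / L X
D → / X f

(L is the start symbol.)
In L → g g D: D is at the end, add FOLLOW(L)
In X → L f D: D is at the end, add FOLLOW(X)

The FOLLOW sets referred to above (computed the same way, to a fixed point):
  FOLLOW(L) = { $, 'f', 'g' }
  FOLLOW(X) = { $, 'f', 'g' }

Taking the union: FOLLOW(D) = { $, 'f', 'g' }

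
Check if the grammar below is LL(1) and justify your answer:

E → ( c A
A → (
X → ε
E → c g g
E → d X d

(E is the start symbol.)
For E:
  PREDICT(E → '(' c A) = { '(' }
  PREDICT(E → c g g) = { 'c' }
  PREDICT(E → d X d) = { 'd' }
A, X have a single production, so nothing to check there.

All predict sets are disjoint. The grammar IS LL(1).

Answer: Yes, the grammar is LL(1).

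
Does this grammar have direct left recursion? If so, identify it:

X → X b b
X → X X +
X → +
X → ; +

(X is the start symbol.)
Direct left recursion occurs when N → N α for some non-terminal N (the right-hand side begins with the left-hand side itself).

X → X b b: LEFT RECURSIVE (starts with X)
X → X X +: LEFT RECURSIVE (starts with X)
X → +: starts with '+'
X → ; +: starts with ';'

The grammar has direct left recursion on: X.

Answer: Yes, X is left-recursive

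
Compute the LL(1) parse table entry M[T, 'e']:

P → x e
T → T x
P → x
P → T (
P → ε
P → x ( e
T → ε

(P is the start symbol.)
Empty (error entry)

To find M[T, 'e'], we find productions for T where 'e' is in the predict set (PREDICT(N → α) = (FIRST(α) \ {ε}) ∪ (FOLLOW(N) if α ⇒* ε)).

Relevant sets:
  FIRST(T) = { 'x', ε }
  FOLLOW(T) = { '(', 'x' }

T → T x: PREDICT = { 'x' }
T → ε: PREDICT = { '(', 'x' }

M[T, 'e'] is empty (no production applies)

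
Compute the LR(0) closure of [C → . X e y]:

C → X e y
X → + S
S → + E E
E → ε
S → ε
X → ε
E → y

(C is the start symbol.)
To compute CLOSURE, for each item [A → α.Bβ] where B is a non-terminal, add [B → .γ] for all productions B → γ; repeat for the newly added items until nothing changes.

Start with: [C → . X e y]
  [C → . X e y] has the dot before X: add [X → . + S], [X → .]
No further items can be added.

CLOSURE = { [C → . X e y], [X → . + S], [X → .] }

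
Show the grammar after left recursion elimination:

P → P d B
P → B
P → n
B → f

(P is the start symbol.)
P → B P'
P → n P'
P' → d B P'
P' → ε
B → f

P is directly left-recursive. The standard transformation for
  A → A α₁ | ... | A α_m | β₁ | ... | β_n
is
  A  → β₁ A' | ... | β_n A'
  A' → α₁ A' | ... | α_m A' | ε

P → B becomes P → B P'
P → n becomes P → n P'
P → P d B becomes P' → d B P'
Add P' → ε

Productions for other non-terminals are unchanged:
  B → f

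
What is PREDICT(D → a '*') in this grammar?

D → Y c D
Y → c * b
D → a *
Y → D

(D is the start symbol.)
PREDICT(D → a '*') = (FIRST(RHS) \ {ε}) ∪ (FOLLOW(D) if ε ∈ FIRST(RHS), i.e. RHS ⇒* ε)
FIRST(a '*') = { 'a' }
ε ∉ FIRST(a '*'), so FOLLOW(D) is not added.
PREDICT(D → a '*') = { 'a' }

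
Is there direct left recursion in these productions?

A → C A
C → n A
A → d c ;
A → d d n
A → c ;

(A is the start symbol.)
No direct left recursion

Direct left recursion occurs when N → N α for some non-terminal N (the right-hand side begins with the left-hand side itself).

A → C A: starts with C
C → n A: starts with n
A → d c ;: starts with d
A → d d n: starts with d
A → c ;: starts with c

No direct left recursion found.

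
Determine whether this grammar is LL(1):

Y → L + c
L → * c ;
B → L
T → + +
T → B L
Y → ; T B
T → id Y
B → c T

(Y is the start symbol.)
Relevant sets:
  FIRST(L) = { '*' }
  FIRST(B) = { '*', 'c' }

For Y:
  PREDICT(Y → L '+' c) = { '*' }
  PREDICT(Y → ';' T B) = { ';' }
For B:
  PREDICT(B → L) = { '*' }
  PREDICT(B → c T) = { 'c' }
For T:
  PREDICT(T → '+' '+') = { '+' }
  PREDICT(T → B L) = { '*', 'c' }
  PREDICT(T → id Y) = { 'id' }
L has a single production, so nothing to check there.

All predict sets are disjoint. The grammar IS LL(1).

Answer: Yes, the grammar is LL(1).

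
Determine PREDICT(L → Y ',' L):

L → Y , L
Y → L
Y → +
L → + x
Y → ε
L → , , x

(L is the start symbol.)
PREDICT(L → Y ',' L) = (FIRST(RHS) \ {ε}) ∪ (FOLLOW(L) if ε ∈ FIRST(RHS), i.e. RHS ⇒* ε)
FIRST(Y) = { '+', ',', ε }
FIRST(Y ',' L) = { '+', ',' }
ε ∉ FIRST(Y ',' L), so FOLLOW(L) is not added.
PREDICT(L → Y ',' L) = { '+', ',' }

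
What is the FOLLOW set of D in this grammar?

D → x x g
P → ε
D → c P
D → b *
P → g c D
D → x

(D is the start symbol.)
To compute FOLLOW(D), find every occurrence of D on a right-hand side N → α D β: add FIRST(β) \ {ε}, and if β is empty or nullable also add FOLLOW(N). Iterate to a fixed point.

D is the start symbol, so $ ∈ FOLLOW(D).
In P → g c D: D is at the end, add FOLLOW(P)

The FOLLOW sets referred to above (computed the same way, to a fixed point):
  FOLLOW(P) = { $ }

Taking the union: FOLLOW(D) = { $ }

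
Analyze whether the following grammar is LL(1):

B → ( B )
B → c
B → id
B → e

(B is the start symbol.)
For B:
  PREDICT(B → '(' B ')') = { '(' }
  PREDICT(B → c) = { 'c' }
  PREDICT(B → id) = { 'id' }
  PREDICT(B → e) = { 'e' }

All predict sets are disjoint. The grammar IS LL(1).

Answer: Yes, the grammar is LL(1).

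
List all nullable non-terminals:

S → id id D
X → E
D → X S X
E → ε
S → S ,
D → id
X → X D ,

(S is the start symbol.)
A non-terminal is nullable if it can derive ε (the empty string): either it has an ε-production, or it has a production whose right-hand side consists entirely of nullable non-terminals.

ε-productions: E → ε
So E is immediately nullable.
X → E: every symbol on the right is nullable, so X is nullable too.
No further non-terminal can be added: every production for the remaining non-terminals contains a terminal or a non-nullable non-terminal.
Nullable = { 'E', 'X' }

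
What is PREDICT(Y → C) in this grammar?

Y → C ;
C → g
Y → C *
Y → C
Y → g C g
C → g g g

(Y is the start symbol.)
{ 'g' }

PREDICT(Y → C) = (FIRST(RHS) \ {ε}) ∪ (FOLLOW(Y) if ε ∈ FIRST(RHS), i.e. RHS ⇒* ε)
FIRST(C) = { 'g' }
FIRST(C) = { 'g' }
ε ∉ FIRST(C), so FOLLOW(Y) is not added.
PREDICT(Y → C) = { 'g' }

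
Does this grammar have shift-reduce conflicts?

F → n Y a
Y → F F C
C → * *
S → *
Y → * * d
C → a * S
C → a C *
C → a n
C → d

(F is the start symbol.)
No shift-reduce conflicts

A shift-reduce conflict occurs when an LR(0) state has both:
  - a complete (reduce) item [A → α .] (dot at the end), and
  - a shift item [B → β . c γ] (dot before a terminal).

Augment with F' → F and build the canonical LR(0) collection (I0 = CLOSURE({[F' → . F]}), then GOTO on every symbol after a dot until no new states appear). It has 21 states:
  I0: { [F → . n Y a], [F' → . F] }  — shift
  I1: { [F' → F .] }  — accept
  I2: { [F → . n Y a], [F → n . Y a], [Y → . * * d], [Y → . F F C] }  — shift
  I3: { [Y → * . * d] }  — shift
  I4: { [F → . n Y a], [Y → F . F C] }  — shift
  I5: { [F → n Y . a] }  — shift
  I6: { [F → n Y a .] }  — reduce
  I7: { [C → . * *], [C → . a * S], [C → . a C *], [C → . a n], [C → . d], [Y → F F . C] }  — shift
  I8: { [C → * . *] }  — shift
  I9: { [Y → F F C .] }  — reduce
  I10: { [C → . * *], [C → . a * S], [C → . a C *], [C → . a n], [C → . d], [C → a . * S], [C → a . C *], [C → a . n] }  — shift
  I11: { [C → d .] }  — reduce
  I12: { [C → * . *], [C → a * . S], [S → . *] }  — shift
  I13: { [C → a C . *] }  — shift
  I14: { [C → a n .] }  — reduce
  I15: { [C → a C * .] }  — reduce
  I16: { [C → * * .], [S → * .] }  — 2 reduces
  I17: { [C → a * S .] }  — reduce
  I18: { [C → * * .] }  — reduce
  I19: { [Y → * * . d] }  — shift
  I20: { [Y → * * d .] }  — reduce

No state contains both a complete item and a shift item.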